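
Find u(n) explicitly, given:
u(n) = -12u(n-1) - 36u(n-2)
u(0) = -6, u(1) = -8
Characteristic equation: x² + 12x + 36 = 0, which is (x - (-6))².
Repeated root r = -6.
General solution: u(n) = (A + Bn)·(-6)^n.
From u(0) = -6: A = -6.
From u(1) = -8: (A + B)·(-6) = -8 ⇒ B = \frac{22}{3}.
So u(n) = \left(\frac{22 n}{3} - 6\right) \cdot (-6)^n.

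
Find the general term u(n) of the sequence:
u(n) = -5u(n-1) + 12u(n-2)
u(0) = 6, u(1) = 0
Characteristic equation: x² + 5x - 12 = 0.
Discriminant Δ = (-5)² + 4·(12) = 73.
Roots r₁,₂ = (-5 ± √73)/2, so r₁ = - \frac{5}{2} + \frac{\sqrt{73}}{2}, r₂ = - \frac{\sqrt{73}}{2} - \frac{5}{2}.
General solution: u(n) = A·r₁^n + B·r₂^n.
From the initial conditions, A + B = 6 and r₁A + r₂B = 0.
Since r₁ - r₂ = √73: A = (0 - (6)r₂)/√73 = \frac{15 \sqrt{73}}{73} + 3, and B = 6 - A = 3 - \frac{15 \sqrt{73}}{73}.
So u(n) = \left(\frac{15 \sqrt{73}}{73} + 3\right)\left(- \frac{5}{2} + \frac{\sqrt{73}}{2}\right)^n + \left(3 - \frac{15 \sqrt{73}}{73}\right)\left(- \frac{\sqrt{73}}{2} - \frac{5}{2}\right)^n.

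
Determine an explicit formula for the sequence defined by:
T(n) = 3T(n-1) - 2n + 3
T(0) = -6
First-order linear with linear forcing.
Homogeneous solution: T_h(n) = A·(3)^n.
Try particular T_p(n) = pn + q. Substituting:
  pn + q = 3(p(n-1) + q) - 2n + 3.
Matching the n-coefficient: p = 3p - 2 ⇒ p = 1.
Matching constants: q = -3p + 3q + 3 ⇒ q = 0.
General: T(n) = A·(3)^n + n + 0.
Apply T(0) = -6: A + 0 = -6 ⇒ A = -6.
So T(n) = - 6 \cdot 3^{n} + n.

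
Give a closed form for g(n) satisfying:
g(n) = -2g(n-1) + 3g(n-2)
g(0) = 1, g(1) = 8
Characteristic equation: x² + 2x - 3 = 0, which factors as (x - (1))(x - (-3)) = 0.
Roots r₁ = 1, r₂ = -3 (distinct).
General solution: g(n) = A·(1)^n + B·(-3)^n.
From g(0) = 1: A + B = 1.
From g(1) = 8: A - 3B = 8.
Solving: A = \frac{11}{4}, B = - \frac{7}{4}.
So g(n) = \frac{11}{4} - \frac{7 \left(-3\right)^{n}}{4}.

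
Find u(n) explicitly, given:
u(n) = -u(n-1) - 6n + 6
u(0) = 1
First-order linear with linear forcing.
Homogeneous solution: u_h(n) = A·(-1)^n.
Try particular u_p(n) = pn + q. Substituting:
  pn + q = -(p(n-1) + q) - 6n + 6.
Matching the n-coefficient: p = -p - 6 ⇒ p = -3.
Matching constants: q = p - q + 6 ⇒ q = \frac{3}{2}.
General: u(n) = A·(-1)^n - 3 n + \frac{3}{2}.
Apply u(0) = 1: A + \frac{3}{2} = 1 ⇒ A = - \frac{1}{2}.
So u(n) = - \frac{\left(-1\right)^{n}}{2} - 3 n + \frac{3}{2}.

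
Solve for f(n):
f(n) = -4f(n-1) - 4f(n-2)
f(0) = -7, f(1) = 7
Characteristic equation: x² + 4x + 4 = 0, which is (x - (-2))².
Repeated root r = -2.
General solution: f(n) = (A + Bn)·(-2)^n.
From f(0) = -7: A = -7.
From f(1) = 7: (A + B)·(-2) = 7 ⇒ B = \frac{7}{2}.
So f(n) = \left(\frac{7 n}{2} - 7\right) \cdot (-2)^n.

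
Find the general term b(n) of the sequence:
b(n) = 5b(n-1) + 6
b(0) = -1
First-order linear non-homogeneous.
Homogeneous solution: b_h(n) = A·(5)^n.
Try constant particular solution b_p = K: K = 5K + 6 ⇒ K = - \frac{3}{2}.
General: b(n) = A·(5)^n - \frac{3}{2}.
Apply b(0) = -1: A - \frac{3}{2} = -1 ⇒ A = \frac{1}{2}.
So b(n) = \frac{5^{n}}{2} - \frac{3}{2}.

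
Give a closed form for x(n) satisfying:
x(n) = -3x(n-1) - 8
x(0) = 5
First-order linear non-homogeneous.
Homogeneous solution: x_h(n) = A·(-3)^n.
Try constant particular solution x_p = K: K = -3K - 8 ⇒ K = -2.
General: x(n) = A·(-3)^n - 2.
Apply x(0) = 5: A - 2 = 5 ⇒ A = 7.
So x(n) = 7 \left(-3\right)^{n} - 2.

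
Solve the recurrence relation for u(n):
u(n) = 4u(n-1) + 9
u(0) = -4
First-order linear non-homogeneous.
Homogeneous solution: u_h(n) = A·(4)^n.
Try constant particular solution u_p = K: K = 4K + 9 ⇒ K = -3.
General: u(n) = A·(4)^n - 3.
Apply u(0) = -4: A - 3 = -4 ⇒ A = -1.
So u(n) = - 4^{n} - 3.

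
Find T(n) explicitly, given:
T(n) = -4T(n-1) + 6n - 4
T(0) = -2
First-order linear with linear forcing.
Homogeneous solution: T_h(n) = A·(-4)^n.
Try particular T_p(n) = pn + q. Substituting:
  pn + q = -4(p(n-1) + q) + 6n - 4.
Matching the n-coefficient: p = -4p + 6 ⇒ p = \frac{6}{5}.
Matching constants: q = 4p - 4q - 4 ⇒ q = \frac{4}{25}.
General: T(n) = A·(-4)^n + \frac{6 n}{5} + \frac{4}{25}.
Apply T(0) = -2: A + \frac{4}{25} = -2 ⇒ A = - \frac{54}{25}.
So T(n) = - \frac{54 \left(-4\right)^{n}}{25} + \frac{6 n}{5} + \frac{4}{25}.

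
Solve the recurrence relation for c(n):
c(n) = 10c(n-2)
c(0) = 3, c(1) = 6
Characteristic equation: x² - 10 = 0.
Discriminant Δ = (0)² + 4·(10) = 40.
Roots r₁,₂ = (0 ± √40)/2, so r₁ = \sqrt{10}, r₂ = - \sqrt{10}.
General solution: c(n) = A·r₁^n + B·r₂^n.
From the initial conditions, A + B = 3 and r₁A + r₂B = 6.
Since r₁ - r₂ = √40: A = (6 - (3)r₂)/√40 = \frac{3 \sqrt{10}}{10} + \frac{3}{2}, and B = 3 - A = \frac{3}{2} - \frac{3 \sqrt{10}}{10}.
So c(n) = \left(\frac{3 \sqrt{10}}{10} + \frac{3}{2}\right)\left(\sqrt{10}\right)^n + \left(\frac{3}{2} - \frac{3 \sqrt{10}}{10}\right)\left(- \sqrt{10}\right)^n.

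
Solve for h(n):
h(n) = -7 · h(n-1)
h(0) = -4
Pure geometric recurrence with ratio -7.
By induction h(n) = h(0) · (-7)^n = - 4 \left(-7\right)^{n}.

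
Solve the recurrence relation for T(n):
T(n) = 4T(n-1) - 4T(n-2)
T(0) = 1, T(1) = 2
Characteristic equation: x² - 4x + 4 = 0, which is (x - (2))².
Repeated root r = 2.
General solution: T(n) = (A + Bn)·(2)^n.
From T(0) = 1: A = 1.
From T(1) = 2: (A + B)·(2) = 2 ⇒ B = 0.
So T(n) = \left(1\right) \cdot (2)^n.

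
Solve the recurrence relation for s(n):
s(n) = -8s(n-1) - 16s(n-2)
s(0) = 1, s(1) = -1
Characteristic equation: x² + 8x + 16 = 0, which is (x - (-4))².
Repeated root r = -4.
General solution: s(n) = (A + Bn)·(-4)^n.
From s(0) = 1: A = 1.
From s(1) = -1: (A + B)·(-4) = -1 ⇒ B = - \frac{3}{4}.
So s(n) = \left(1 - \frac{3 n}{4}\right) \cdot (-4)^n.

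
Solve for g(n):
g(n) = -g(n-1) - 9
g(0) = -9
First-order linear non-homogeneous.
Homogeneous solution: g_h(n) = A·(-1)^n.
Try constant particular solution g_p = K: K = -K - 9 ⇒ K = - \frac{9}{2}.
General: g(n) = A·(-1)^n - \frac{9}{2}.
Apply g(0) = -9: A - \frac{9}{2} = -9 ⇒ A = - \frac{9}{2}.
So g(n) = - \frac{9 \left(-1\right)^{n}}{2} - \frac{9}{2}.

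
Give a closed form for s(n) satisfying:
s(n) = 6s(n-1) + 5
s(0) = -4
First-order linear non-homogeneous.
Homogeneous solution: s_h(n) = A·(6)^n.
Try constant particular solution s_p = K: K = 6K + 5 ⇒ K = -1.
General: s(n) = A·(6)^n - 1.
Apply s(0) = -4: A - 1 = -4 ⇒ A = -3.
So s(n) = - 3 \cdot 6^{n} - 1.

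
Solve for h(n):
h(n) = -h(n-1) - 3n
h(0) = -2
First-order linear with linear forcing.
Homogeneous solution: h_h(n) = A·(-1)^n.
Try particular h_p(n) = pn + q. Substituting:
  pn + q = -(p(n-1) + q) - 3n.
Matching the n-coefficient: p = -p - 3 ⇒ p = - \frac{3}{2}.
Matching constants: q = p - q ⇒ q = - \frac{3}{4}.
General: h(n) = A·(-1)^n - \frac{3 n}{2} - \frac{3}{4}.
Apply h(0) = -2: A - \frac{3}{4} = -2 ⇒ A = - \frac{5}{4}.
So h(n) = - \frac{5 \left(-1\right)^{n}}{4} - \frac{3 n}{2} - \frac{3}{4}.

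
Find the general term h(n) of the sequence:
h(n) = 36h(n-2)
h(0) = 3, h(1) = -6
Characteristic equation: x² - 36 = 0, which factors as (x - (6))(x - (-6)) = 0.
Roots r₁ = 6, r₂ = -6 (distinct).
General solution: h(n) = A·(6)^n + B·(-6)^n.
From h(0) = 3: A + B = 3.
From h(1) = -6: 6A - 6B = -6.
Solving: A = 1, B = 2.
So h(n) = 2 \left(-6\right)^{n} + 6^{n}.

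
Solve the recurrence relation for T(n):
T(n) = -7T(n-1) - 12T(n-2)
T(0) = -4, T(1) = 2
Characteristic equation: x² + 7x + 12 = 0, which factors as (x - (-3))(x - (-4)) = 0.
Roots r₁ = -3, r₂ = -4 (distinct).
General solution: T(n) = A·(-3)^n + B·(-4)^n.
From T(0) = -4: A + B = -4.
From T(1) = 2: -3A - 4B = 2.
Solving: A = -14, B = 10.
So T(n) = - 14 \left(-3\right)^{n} + 10 \left(-4\right)^{n}.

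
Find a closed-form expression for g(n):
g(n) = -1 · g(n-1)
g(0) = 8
Pure geometric recurrence with ratio -1.
By induction g(n) = g(0) · (-1)^n = 8 \left(-1\right)^{n}.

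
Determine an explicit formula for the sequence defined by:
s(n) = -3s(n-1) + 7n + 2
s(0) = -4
First-order linear with linear forcing.
Homogeneous solution: s_h(n) = A·(-3)^n.
Try particular s_p(n) = pn + q. Substituting:
  pn + q = -3(p(n-1) + q) + 7n + 2.
Matching the n-coefficient: p = -3p + 7 ⇒ p = \frac{7}{4}.
Matching constants: q = 3p - 3q + 2 ⇒ q = \frac{29}{16}.
General: s(n) = A·(-3)^n + \frac{7 n}{4} + \frac{29}{16}.
Apply s(0) = -4: A + \frac{29}{16} = -4 ⇒ A = - \frac{93}{16}.
So s(n) = - \frac{93 \left(-3\right)^{n}}{16} + \frac{7 n}{4} + \frac{29}{16}.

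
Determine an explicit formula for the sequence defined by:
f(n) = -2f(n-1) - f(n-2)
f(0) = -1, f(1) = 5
Characteristic equation: x² + 2x + 1 = 0, which is (x - (-1))².
Repeated root r = -1.
General solution: f(n) = (A + Bn)·(-1)^n.
From f(0) = -1: A = -1.
From f(1) = 5: (A + B)·(-1) = 5 ⇒ B = -4.
So f(n) = \left(- 4 n - 1\right) \cdot (-1)^n.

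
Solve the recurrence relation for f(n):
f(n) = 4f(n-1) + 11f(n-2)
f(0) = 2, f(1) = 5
Characteristic equation: x² - 4x - 11 = 0.
Discriminant Δ = (4)² + 4·(11) = 60.
Roots r₁,₂ = (4 ± √60)/2, so r₁ = 2 + \sqrt{15}, r₂ = 2 - \sqrt{15}.
General solution: f(n) = A·r₁^n + B·r₂^n.
From the initial conditions, A + B = 2 and r₁A + r₂B = 5.
Since r₁ - r₂ = √60: A = (5 - (2)r₂)/√60 = \frac{\sqrt{15}}{30} + 1, and B = 2 - A = 1 - \frac{\sqrt{15}}{30}.
So f(n) = \left(\frac{\sqrt{15}}{30} + 1\right)\left(2 + \sqrt{15}\right)^n + \left(1 - \frac{\sqrt{15}}{30}\right)\left(2 - \sqrt{15}\right)^n.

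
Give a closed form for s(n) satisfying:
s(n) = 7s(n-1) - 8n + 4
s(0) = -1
First-order linear with linear forcing.
Homogeneous solution: s_h(n) = A·(7)^n.
Try particular s_p(n) = pn + q. Substituting:
  pn + q = 7(p(n-1) + q) - 8n + 4.
Matching the n-coefficient: p = 7p - 8 ⇒ p = \frac{4}{3}.
Matching constants: q = -7p + 7q + 4 ⇒ q = \frac{8}{9}.
General: s(n) = A·(7)^n + \frac{4 n}{3} + \frac{8}{9}.
Apply s(0) = -1: A + \frac{8}{9} = -1 ⇒ A = - \frac{17}{9}.
So s(n) = - \frac{17 \cdot 7^{n}}{9} + \frac{4 n}{3} + \frac{8}{9}.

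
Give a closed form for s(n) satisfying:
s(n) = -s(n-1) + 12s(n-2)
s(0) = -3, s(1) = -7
Characteristic equation: x² + x - 12 = 0, which factors as (x - (3))(x - (-4)) = 0.
Roots r₁ = 3, r₂ = -4 (distinct).
General solution: s(n) = A·(3)^n + B·(-4)^n.
From s(0) = -3: A + B = -3.
From s(1) = -7: 3A - 4B = -7.
Solving: A = - \frac{19}{7}, B = - \frac{2}{7}.
So s(n) = - \frac{2 \left(-4\right)^{n}}{7} - \frac{19 \cdot 3^{n}}{7}.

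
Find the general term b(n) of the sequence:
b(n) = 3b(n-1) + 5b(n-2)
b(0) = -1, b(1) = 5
Characteristic equation: x² - 3x - 5 = 0.
Discriminant Δ = (3)² + 4·(5) = 29.
Roots r₁,₂ = (3 ± √29)/2, so r₁ = \frac{3}{2} + \frac{\sqrt{29}}{2}, r₂ = \frac{3}{2} - \frac{\sqrt{29}}{2}.
General solution: b(n) = A·r₁^n + B·r₂^n.
From the initial conditions, A + B = -1 and r₁A + r₂B = 5.
Since r₁ - r₂ = √29: A = (5 - (-1)r₂)/√29 = - \frac{1}{2} + \frac{13 \sqrt{29}}{58}, and B = -1 - A = - \frac{13 \sqrt{29}}{58} - \frac{1}{2}.
So b(n) = \left(- \frac{1}{2} + \frac{13 \sqrt{29}}{58}\right)\left(\frac{3}{2} + \frac{\sqrt{29}}{2}\right)^n + \left(- \frac{13 \sqrt{29}}{58} - \frac{1}{2}\right)\left(\frac{3}{2} - \frac{\sqrt{29}}{2}\right)^n.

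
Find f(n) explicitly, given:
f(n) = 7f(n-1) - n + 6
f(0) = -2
First-order linear with linear forcing.
Homogeneous solution: f_h(n) = A·(7)^n.
Try particular f_p(n) = pn + q. Substituting:
  pn + q = 7(p(n-1) + q) - n + 6.
Matching the n-coefficient: p = 7p - 1 ⇒ p = \frac{1}{6}.
Matching constants: q = -7p + 7q + 6 ⇒ q = - \frac{29}{36}.
General: f(n) = A·(7)^n + \frac{n}{6} - \frac{29}{36}.
Apply f(0) = -2: A - \frac{29}{36} = -2 ⇒ A = - \frac{43}{36}.
So f(n) = - \frac{43 \cdot 7^{n}}{36} + \frac{n}{6} - \frac{29}{36}.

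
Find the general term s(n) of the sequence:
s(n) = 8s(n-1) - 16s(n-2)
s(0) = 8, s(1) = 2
Characteristic equation: x² - 8x + 16 = 0, which is (x - (4))².
Repeated root r = 4.
General solution: s(n) = (A + Bn)·(4)^n.
From s(0) = 8: A = 8.
From s(1) = 2: (A + B)·(4) = 2 ⇒ B = - \frac{15}{2}.
So s(n) = \left(8 - \frac{15 n}{2}\right) \cdot (4)^n.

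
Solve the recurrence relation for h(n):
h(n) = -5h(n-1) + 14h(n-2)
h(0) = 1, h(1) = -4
Characteristic equation: x² + 5x - 14 = 0, which factors as (x - (-7))(x - (2)) = 0.
Roots r₁ = -7, r₂ = 2 (distinct).
General solution: h(n) = A·(-7)^n + B·(2)^n.
From h(0) = 1: A + B = 1.
From h(1) = -4: -7A + 2B = -4.
Solving: A = \frac{2}{3}, B = \frac{1}{3}.
So h(n) = \frac{2 \left(-7\right)^{n}}{3} + \frac{2^{n}}{3}.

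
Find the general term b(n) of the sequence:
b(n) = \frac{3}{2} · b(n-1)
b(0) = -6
Pure geometric recurrence with ratio \frac{3}{2}.
By induction b(n) = b(0) · (\frac{3}{2})^n = - 6 \left(\frac{3}{2}\right)^{n}.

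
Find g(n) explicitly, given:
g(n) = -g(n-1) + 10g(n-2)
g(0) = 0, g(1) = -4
Characteristic equation: x² + x - 10 = 0.
Discriminant Δ = (-1)² + 4·(10) = 41.
Roots r₁,₂ = (-1 ± √41)/2, so r₁ = - \frac{1}{2} + \frac{\sqrt{41}}{2}, r₂ = - \frac{\sqrt{41}}{2} - \frac{1}{2}.
General solution: g(n) = A·r₁^n + B·r₂^n.
From the initial conditions, A + B = 0 and r₁A + r₂B = -4.
Since r₁ - r₂ = √41: A = (-4 - (0)r₂)/√41 = - \frac{4 \sqrt{41}}{41}, and B = 0 - A = \frac{4 \sqrt{41}}{41}.
So g(n) = \left(- \frac{4 \sqrt{41}}{41}\right)\left(- \frac{1}{2} + \frac{\sqrt{41}}{2}\right)^n + \left(\frac{4 \sqrt{41}}{41}\right)\left(- \frac{\sqrt{41}}{2} - \frac{1}{2}\right)^n.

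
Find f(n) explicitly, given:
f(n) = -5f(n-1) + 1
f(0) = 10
First-order linear non-homogeneous.
Homogeneous solution: f_h(n) = A·(-5)^n.
Try constant particular solution f_p = K: K = -5K + 1 ⇒ K = \frac{1}{6}.
General: f(n) = A·(-5)^n + \frac{1}{6}.
Apply f(0) = 10: A + \frac{1}{6} = 10 ⇒ A = \frac{59}{6}.
So f(n) = \frac{59 \left(-5\right)^{n}}{6} + \frac{1}{6}.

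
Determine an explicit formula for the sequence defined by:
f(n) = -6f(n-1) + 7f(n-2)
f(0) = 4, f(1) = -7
Characteristic equation: x² + 6x - 7 = 0, which factors as (x - (1))(x - (-7)) = 0.
Roots r₁ = 1, r₂ = -7 (distinct).
General solution: f(n) = A·(1)^n + B·(-7)^n.
From f(0) = 4: A + B = 4.
From f(1) = -7: A - 7B = -7.
Solving: A = \frac{21}{8}, B = \frac{11}{8}.
So f(n) = \frac{11 \left(-7\right)^{n}}{8} + \frac{21}{8}.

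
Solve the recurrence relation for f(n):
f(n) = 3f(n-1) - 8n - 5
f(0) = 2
First-order linear with linear forcing.
Homogeneous solution: f_h(n) = A·(3)^n.
Try particular f_p(n) = pn + q. Substituting:
  pn + q = 3(p(n-1) + q) - 8n - 5.
Matching the n-coefficient: p = 3p - 8 ⇒ p = 4.
Matching constants: q = -3p + 3q - 5 ⇒ q = \frac{17}{2}.
General: f(n) = A·(3)^n + 4 n + \frac{17}{2}.
Apply f(0) = 2: A + \frac{17}{2} = 2 ⇒ A = - \frac{13}{2}.
So f(n) = - \frac{13 \cdot 3^{n}}{2} + 4 n + \frac{17}{2}.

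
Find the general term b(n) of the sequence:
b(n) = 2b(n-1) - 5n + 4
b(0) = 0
First-order linear with linear forcing.
Homogeneous solution: b_h(n) = A·(2)^n.
Try particular b_p(n) = pn + q. Substituting:
  pn + q = 2(p(n-1) + q) - 5n + 4.
Matching the n-coefficient: p = 2p - 5 ⇒ p = 5.
Matching constants: q = -2p + 2q + 4 ⇒ q = 6.
General: b(n) = A·(2)^n + 5 n + 6.
Apply b(0) = 0: A + 6 = 0 ⇒ A = -6.
So b(n) = - 6 \cdot 2^{n} + 5 n + 6.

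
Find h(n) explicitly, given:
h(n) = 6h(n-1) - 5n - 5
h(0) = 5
First-order linear with linear forcing.
Homogeneous solution: h_h(n) = A·(6)^n.
Try particular h_p(n) = pn + q. Substituting:
  pn + q = 6(p(n-1) + q) - 5n - 5.
Matching the n-coefficient: p = 6p - 5 ⇒ p = 1.
Matching constants: q = -6p + 6q - 5 ⇒ q = \frac{11}{5}.
General: h(n) = A·(6)^n + n + \frac{11}{5}.
Apply h(0) = 5: A + \frac{11}{5} = 5 ⇒ A = \frac{14}{5}.
So h(n) = \frac{14 \cdot 6^{n}}{5} + n + \frac{11}{5}.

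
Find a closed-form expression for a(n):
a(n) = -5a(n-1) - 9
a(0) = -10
First-order linear non-homogeneous.
Homogeneous solution: a_h(n) = A·(-5)^n.
Try constant particular solution a_p = K: K = -5K - 9 ⇒ K = - \frac{3}{2}.
General: a(n) = A·(-5)^n - \frac{3}{2}.
Apply a(0) = -10: A - \frac{3}{2} = -10 ⇒ A = - \frac{17}{2}.
So a(n) = - \frac{17 \left(-5\right)^{n}}{2} - \frac{3}{2}.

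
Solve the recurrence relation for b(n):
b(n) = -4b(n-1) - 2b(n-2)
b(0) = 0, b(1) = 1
Characteristic equation: x² + 4x + 2 = 0.
Discriminant Δ = (-4)² + 4·(-2) = 8.
Roots r₁,₂ = (-4 ± √8)/2, so r₁ = -2 + \sqrt{2}, r₂ = -2 - \sqrt{2}.
General solution: b(n) = A·r₁^n + B·r₂^n.
From the initial conditions, A + B = 0 and r₁A + r₂B = 1.
Since r₁ - r₂ = √8: A = (1 - (0)r₂)/√8 = \frac{\sqrt{2}}{4}, and B = 0 - A = - \frac{\sqrt{2}}{4}.
So b(n) = \left(\frac{\sqrt{2}}{4}\right)\left(-2 + \sqrt{2}\right)^n + \left(- \frac{\sqrt{2}}{4}\right)\left(-2 - \sqrt{2}\right)^n.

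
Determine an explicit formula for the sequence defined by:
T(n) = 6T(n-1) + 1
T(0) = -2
First-order linear non-homogeneous.
Homogeneous solution: T_h(n) = A·(6)^n.
Try constant particular solution T_p = K: K = 6K + 1 ⇒ K = - \frac{1}{5}.
General: T(n) = A·(6)^n - \frac{1}{5}.
Apply T(0) = -2: A - \frac{1}{5} = -2 ⇒ A = - \frac{9}{5}.
So T(n) = - \frac{9 \cdot 6^{n}}{5} - \frac{1}{5}.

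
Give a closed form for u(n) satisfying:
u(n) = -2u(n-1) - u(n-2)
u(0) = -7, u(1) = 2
Characteristic equation: x² + 2x + 1 = 0, which is (x - (-1))².
Repeated root r = -1.
General solution: u(n) = (A + Bn)·(-1)^n.
From u(0) = -7: A = -7.
From u(1) = 2: (A + B)·(-1) = 2 ⇒ B = 5.
So u(n) = \left(5 n - 7\right) \cdot (-1)^n.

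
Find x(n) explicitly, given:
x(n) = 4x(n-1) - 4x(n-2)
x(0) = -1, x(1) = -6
Characteristic equation: x² - 4x + 4 = 0, which is (x - (2))².
Repeated root r = 2.
General solution: x(n) = (A + Bn)·(2)^n.
From x(0) = -1: A = -1.
From x(1) = -6: (A + B)·(2) = -6 ⇒ B = -2.
So x(n) = \left(- 2 n - 1\right) \cdot (2)^n.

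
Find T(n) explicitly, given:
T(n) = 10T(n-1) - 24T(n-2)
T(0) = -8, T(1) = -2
Characteristic equation: x² - 10x + 24 = 0, which factors as (x - (6))(x - (4)) = 0.
Roots r₁ = 6, r₂ = 4 (distinct).
General solution: T(n) = A·(6)^n + B·(4)^n.
From T(0) = -8: A + B = -8.
From T(1) = -2: 6A + 4B = -2.
Solving: A = 15, B = -23.
So T(n) = - 23 \cdot 4^{n} + 15 \cdot 6^{n}.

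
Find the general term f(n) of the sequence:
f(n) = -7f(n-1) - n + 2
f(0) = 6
First-order linear with linear forcing.
Homogeneous solution: f_h(n) = A·(-7)^n.
Try particular f_p(n) = pn + q. Substituting:
  pn + q = -7(p(n-1) + q) - n + 2.
Matching the n-coefficient: p = -7p - 1 ⇒ p = - \frac{1}{8}.
Matching constants: q = 7p - 7q + 2 ⇒ q = \frac{9}{64}.
General: f(n) = A·(-7)^n - \frac{n}{8} + \frac{9}{64}.
Apply f(0) = 6: A + \frac{9}{64} = 6 ⇒ A = \frac{375}{64}.
So f(n) = \frac{375 \left(-7\right)^{n}}{64} - \frac{n}{8} + \frac{9}{64}.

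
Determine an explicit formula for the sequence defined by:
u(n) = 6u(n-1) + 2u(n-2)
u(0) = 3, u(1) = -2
Characteristic equation: x² - 6x - 2 = 0.
Discriminant Δ = (6)² + 4·(2) = 44.
Roots r₁,₂ = (6 ± √44)/2, so r₁ = 3 + \sqrt{11}, r₂ = 3 - \sqrt{11}.
General solution: u(n) = A·r₁^n + B·r₂^n.
From the initial conditions, A + B = 3 and r₁A + r₂B = -2.
Since r₁ - r₂ = √44: A = (-2 - (3)r₂)/√44 = \frac{3}{2} - \frac{\sqrt{11}}{2}, and B = 3 - A = \frac{3}{2} + \frac{\sqrt{11}}{2}.
So u(n) = \left(\frac{3}{2} - \frac{\sqrt{11}}{2}\right)\left(3 + \sqrt{11}\right)^n + \left(\frac{3}{2} + \frac{\sqrt{11}}{2}\right)\left(3 - \sqrt{11}\right)^n.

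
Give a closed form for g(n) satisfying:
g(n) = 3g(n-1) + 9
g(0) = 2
First-order linear non-homogeneous.
Homogeneous solution: g_h(n) = A·(3)^n.
Try constant particular solution g_p = K: K = 3K + 9 ⇒ K = - \frac{9}{2}.
General: g(n) = A·(3)^n - \frac{9}{2}.
Apply g(0) = 2: A - \frac{9}{2} = 2 ⇒ A = \frac{13}{2}.
So g(n) = \frac{13 \cdot 3^{n}}{2} - \frac{9}{2}.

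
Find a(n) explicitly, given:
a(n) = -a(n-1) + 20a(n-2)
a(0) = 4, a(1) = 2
Characteristic equation: x² + x - 20 = 0, which factors as (x - (4))(x - (-5)) = 0.
Roots r₁ = 4, r₂ = -5 (distinct).
General solution: a(n) = A·(4)^n + B·(-5)^n.
From a(0) = 4: A + B = 4.
From a(1) = 2: 4A - 5B = 2.
Solving: A = \frac{22}{9}, B = \frac{14}{9}.
So a(n) = \frac{14 \left(-5\right)^{n}}{9} + \frac{22 \cdot 4^{n}}{9}.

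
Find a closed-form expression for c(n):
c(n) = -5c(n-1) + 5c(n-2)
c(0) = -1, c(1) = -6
Characteristic equation: x² + 5x - 5 = 0.
Discriminant Δ = (-5)² + 4·(5) = 45.
Roots r₁,₂ = (-5 ± √45)/2, so r₁ = - \frac{5}{2} + \frac{3 \sqrt{5}}{2}, r₂ = - \frac{3 \sqrt{5}}{2} - \frac{5}{2}.
General solution: c(n) = A·r₁^n + B·r₂^n.
From the initial conditions, A + B = -1 and r₁A + r₂B = -6.
Since r₁ - r₂ = √45: A = (-6 - (-1)r₂)/√45 = - \frac{17 \sqrt{5}}{30} - \frac{1}{2}, and B = -1 - A = - \frac{1}{2} + \frac{17 \sqrt{5}}{30}.
So c(n) = \left(- \frac{17 \sqrt{5}}{30} - \frac{1}{2}\right)\left(- \frac{5}{2} + \frac{3 \sqrt{5}}{2}\right)^n + \left(- \frac{1}{2} + \frac{17 \sqrt{5}}{30}\right)\left(- \frac{3 \sqrt{5}}{2} - \frac{5}{2}\right)^n.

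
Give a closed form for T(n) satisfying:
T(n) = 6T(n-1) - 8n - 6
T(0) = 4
First-order linear with linear forcing.
Homogeneous solution: T_h(n) = A·(6)^n.
Try particular T_p(n) = pn + q. Substituting:
  pn + q = 6(p(n-1) + q) - 8n - 6.
Matching the n-coefficient: p = 6p - 8 ⇒ p = \frac{8}{5}.
Matching constants: q = -6p + 6q - 6 ⇒ q = \frac{78}{25}.
General: T(n) = A·(6)^n + \frac{8 n}{5} + \frac{78}{25}.
Apply T(0) = 4: A + \frac{78}{25} = 4 ⇒ A = \frac{22}{25}.
So T(n) = \frac{22 \cdot 6^{n}}{25} + \frac{8 n}{5} + \frac{78}{25}.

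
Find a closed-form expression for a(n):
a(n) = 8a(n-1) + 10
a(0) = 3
First-order linear non-homogeneous.
Homogeneous solution: a_h(n) = A·(8)^n.
Try constant particular solution a_p = K: K = 8K + 10 ⇒ K = - \frac{10}{7}.
General: a(n) = A·(8)^n - \frac{10}{7}.
Apply a(0) = 3: A - \frac{10}{7} = 3 ⇒ A = \frac{31}{7}.
So a(n) = \frac{31 \cdot 8^{n}}{7} - \frac{10}{7}.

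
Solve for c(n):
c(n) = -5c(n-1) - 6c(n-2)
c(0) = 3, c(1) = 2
Characteristic equation: x² + 5x + 6 = 0, which factors as (x - (-3))(x - (-2)) = 0.
Roots r₁ = -3, r₂ = -2 (distinct).
General solution: c(n) = A·(-3)^n + B·(-2)^n.
From c(0) = 3: A + B = 3.
From c(1) = 2: -3A - 2B = 2.
Solving: A = -8, B = 11.
So c(n) = 11 \left(-2\right)^{n} - 8 \left(-3\right)^{n}.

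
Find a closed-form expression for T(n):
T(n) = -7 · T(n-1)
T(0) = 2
Pure geometric recurrence with ratio -7.
By induction T(n) = T(0) · (-7)^n = 2 \left(-7\right)^{n}.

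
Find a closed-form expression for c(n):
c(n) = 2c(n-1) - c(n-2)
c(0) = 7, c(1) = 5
Characteristic equation: x² - 2x + 1 = 0, which is (x - (1))².
Repeated root r = 1.
General solution: c(n) = (A + Bn)·(1)^n.
From c(0) = 7: A = 7.
From c(1) = 5: (A + B)·(1) = 5 ⇒ B = -2.
So c(n) = \left(7 - 2 n\right) \cdot (1)^n.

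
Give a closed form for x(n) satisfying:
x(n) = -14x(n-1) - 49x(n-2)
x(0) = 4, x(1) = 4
Characteristic equation: x² + 14x + 49 = 0, which is (x - (-7))².
Repeated root r = -7.
General solution: x(n) = (A + Bn)·(-7)^n.
From x(0) = 4: A = 4.
From x(1) = 4: (A + B)·(-7) = 4 ⇒ B = - \frac{32}{7}.
So x(n) = \left(4 - \frac{32 n}{7}\right) \cdot (-7)^n.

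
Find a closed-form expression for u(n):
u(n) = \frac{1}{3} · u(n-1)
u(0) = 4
Pure geometric recurrence with ratio \frac{1}{3}.
By induction u(n) = u(0) · (\frac{1}{3})^n = 4 \cdot 3^{- n}.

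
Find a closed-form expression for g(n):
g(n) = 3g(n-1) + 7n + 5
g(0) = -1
First-order linear with linear forcing.
Homogeneous solution: g_h(n) = A·(3)^n.
Try particular g_p(n) = pn + q. Substituting:
  pn + q = 3(p(n-1) + q) + 7n + 5.
Matching the n-coefficient: p = 3p + 7 ⇒ p = - \frac{7}{2}.
Matching constants: q = -3p + 3q + 5 ⇒ q = - \frac{31}{4}.
General: g(n) = A·(3)^n - \frac{7 n}{2} - \frac{31}{4}.
Apply g(0) = -1: A - \frac{31}{4} = -1 ⇒ A = \frac{27}{4}.
So g(n) = \frac{27 \cdot 3^{n}}{4} - \frac{7 n}{2} - \frac{31}{4}.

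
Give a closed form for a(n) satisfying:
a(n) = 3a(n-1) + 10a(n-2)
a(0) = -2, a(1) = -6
Characteristic equation: x² - 3x - 10 = 0, which factors as (x - (5))(x - (-2)) = 0.
Roots r₁ = 5, r₂ = -2 (distinct).
General solution: a(n) = A·(5)^n + B·(-2)^n.
From a(0) = -2: A + B = -2.
From a(1) = -6: 5A - 2B = -6.
Solving: A = - \frac{10}{7}, B = - \frac{4}{7}.
So a(n) = - \frac{4 \left(-2\right)^{n}}{7} - \frac{10 \cdot 5^{n}}{7}.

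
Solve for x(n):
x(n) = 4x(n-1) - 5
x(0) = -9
First-order linear non-homogeneous.
Homogeneous solution: x_h(n) = A·(4)^n.
Try constant particular solution x_p = K: K = 4K - 5 ⇒ K = \frac{5}{3}.
General: x(n) = A·(4)^n + \frac{5}{3}.
Apply x(0) = -9: A + \frac{5}{3} = -9 ⇒ A = - \frac{32}{3}.
So x(n) = \frac{5}{3} - \frac{32 \cdot 4^{n}}{3}.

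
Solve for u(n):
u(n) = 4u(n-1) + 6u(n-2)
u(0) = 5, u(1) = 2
Characteristic equation: x² - 4x - 6 = 0.
Discriminant Δ = (4)² + 4·(6) = 40.
Roots r₁,₂ = (4 ± √40)/2, so r₁ = 2 + \sqrt{10}, r₂ = 2 - \sqrt{10}.
General solution: u(n) = A·r₁^n + B·r₂^n.
From the initial conditions, A + B = 5 and r₁A + r₂B = 2.
Since r₁ - r₂ = √40: A = (2 - (5)r₂)/√40 = \frac{5}{2} - \frac{2 \sqrt{10}}{5}, and B = 5 - A = \frac{2 \sqrt{10}}{5} + \frac{5}{2}.
So u(n) = \left(\frac{5}{2} - \frac{2 \sqrt{10}}{5}\right)\left(2 + \sqrt{10}\right)^n + \left(\frac{2 \sqrt{10}}{5} + \frac{5}{2}\right)\left(2 - \sqrt{10}\right)^n.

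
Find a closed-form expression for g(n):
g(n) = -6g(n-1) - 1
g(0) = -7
First-order linear non-homogeneous.
Homogeneous solution: g_h(n) = A·(-6)^n.
Try constant particular solution g_p = K: K = -6K - 1 ⇒ K = - \frac{1}{7}.
General: g(n) = A·(-6)^n - \frac{1}{7}.
Apply g(0) = -7: A - \frac{1}{7} = -7 ⇒ A = - \frac{48}{7}.
So g(n) = - \frac{48 \left(-6\right)^{n}}{7} - \frac{1}{7}.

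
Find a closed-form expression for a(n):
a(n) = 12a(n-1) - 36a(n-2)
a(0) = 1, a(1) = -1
Characteristic equation: x² - 12x + 36 = 0, which is (x - (6))².
Repeated root r = 6.
General solution: a(n) = (A + Bn)·(6)^n.
From a(0) = 1: A = 1.
From a(1) = -1: (A + B)·(6) = -1 ⇒ B = - \frac{7}{6}.
So a(n) = \left(1 - \frac{7 n}{6}\right) \cdot (6)^n.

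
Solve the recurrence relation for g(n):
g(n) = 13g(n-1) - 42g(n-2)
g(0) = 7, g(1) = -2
Characteristic equation: x² - 13x + 42 = 0, which factors as (x - (7))(x - (6)) = 0.
Roots r₁ = 7, r₂ = 6 (distinct).
General solution: g(n) = A·(7)^n + B·(6)^n.
From g(0) = 7: A + B = 7.
From g(1) = -2: 7A + 6B = -2.
Solving: A = -44, B = 51.
So g(n) = 51 \cdot 6^{n} - 44 \cdot 7^{n}.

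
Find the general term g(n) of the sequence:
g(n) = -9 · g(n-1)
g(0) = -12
Pure geometric recurrence with ratio -9.
By induction g(n) = g(0) · (-9)^n = - 12 \left(-9\right)^{n}.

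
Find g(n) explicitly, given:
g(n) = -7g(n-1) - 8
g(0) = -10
First-order linear non-homogeneous.
Homogeneous solution: g_h(n) = A·(-7)^n.
Try constant particular solution g_p = K: K = -7K - 8 ⇒ K = -1.
General: g(n) = A·(-7)^n - 1.
Apply g(0) = -10: A - 1 = -10 ⇒ A = -9.
So g(n) = - 9 \left(-7\right)^{n} - 1.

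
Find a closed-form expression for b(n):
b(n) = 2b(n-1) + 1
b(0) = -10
First-order linear non-homogeneous.
Homogeneous solution: b_h(n) = A·(2)^n.
Try constant particular solution b_p = K: K = 2K + 1 ⇒ K = -1.
General: b(n) = A·(2)^n - 1.
Apply b(0) = -10: A - 1 = -10 ⇒ A = -9.
So b(n) = - 9 \cdot 2^{n} - 1.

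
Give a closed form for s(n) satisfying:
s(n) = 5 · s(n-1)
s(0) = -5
Pure geometric recurrence with ratio 5.
By induction s(n) = s(0) · (5)^n = - 5 \cdot 5^{n}.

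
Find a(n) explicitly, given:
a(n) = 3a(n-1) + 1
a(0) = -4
First-order linear non-homogeneous.
Homogeneous solution: a_h(n) = A·(3)^n.
Try constant particular solution a_p = K: K = 3K + 1 ⇒ K = - \frac{1}{2}.
General: a(n) = A·(3)^n - \frac{1}{2}.
Apply a(0) = -4: A - \frac{1}{2} = -4 ⇒ A = - \frac{7}{2}.
So a(n) = - \frac{7 \cdot 3^{n}}{2} - \frac{1}{2}.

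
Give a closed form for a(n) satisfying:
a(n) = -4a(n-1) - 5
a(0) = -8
First-order linear non-homogeneous.
Homogeneous solution: a_h(n) = A·(-4)^n.
Try constant particular solution a_p = K: K = -4K - 5 ⇒ K = -1.
General: a(n) = A·(-4)^n - 1.
Apply a(0) = -8: A - 1 = -8 ⇒ A = -7.
So a(n) = - 7 \left(-4\right)^{n} - 1.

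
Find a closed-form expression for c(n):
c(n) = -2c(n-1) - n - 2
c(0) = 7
First-order linear with linear forcing.
Homogeneous solution: c_h(n) = A·(-2)^n.
Try particular c_p(n) = pn + q. Substituting:
  pn + q = -2(p(n-1) + q) - n - 2.
Matching the n-coefficient: p = -2p - 1 ⇒ p = - \frac{1}{3}.
Matching constants: q = 2p - 2q - 2 ⇒ q = - \frac{8}{9}.
General: c(n) = A·(-2)^n - \frac{n}{3} - \frac{8}{9}.
Apply c(0) = 7: A - \frac{8}{9} = 7 ⇒ A = \frac{71}{9}.
So c(n) = \frac{71 \left(-2\right)^{n}}{9} - \frac{n}{3} - \frac{8}{9}.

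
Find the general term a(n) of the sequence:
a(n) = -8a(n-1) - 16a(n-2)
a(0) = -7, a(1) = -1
Characteristic equation: x² + 8x + 16 = 0, which is (x - (-4))².
Repeated root r = -4.
General solution: a(n) = (A + Bn)·(-4)^n.
From a(0) = -7: A = -7.
From a(1) = -1: (A + B)·(-4) = -1 ⇒ B = \frac{29}{4}.
So a(n) = \left(\frac{29 n}{4} - 7\right) \cdot (-4)^n.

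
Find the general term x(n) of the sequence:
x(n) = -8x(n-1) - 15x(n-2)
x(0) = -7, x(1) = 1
Characteristic equation: x² + 8x + 15 = 0, which factors as (x - (-5))(x - (-3)) = 0.
Roots r₁ = -5, r₂ = -3 (distinct).
General solution: x(n) = A·(-5)^n + B·(-3)^n.
From x(0) = -7: A + B = -7.
From x(1) = 1: -5A - 3B = 1.
Solving: A = 10, B = -17.
So x(n) = - 17 \left(-3\right)^{n} + 10 \left(-5\right)^{n}.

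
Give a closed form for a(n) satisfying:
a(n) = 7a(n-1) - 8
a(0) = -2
First-order linear non-homogeneous.
Homogeneous solution: a_h(n) = A·(7)^n.
Try constant particular solution a_p = K: K = 7K - 8 ⇒ K = \frac{4}{3}.
General: a(n) = A·(7)^n + \frac{4}{3}.
Apply a(0) = -2: A + \frac{4}{3} = -2 ⇒ A = - \frac{10}{3}.
So a(n) = \frac{4}{3} - \frac{10 \cdot 7^{n}}{3}.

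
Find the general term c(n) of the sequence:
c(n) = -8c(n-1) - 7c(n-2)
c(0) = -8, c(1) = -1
Characteristic equation: x² + 8x + 7 = 0, which factors as (x - (-7))(x - (-1)) = 0.
Roots r₁ = -7, r₂ = -1 (distinct).
General solution: c(n) = A·(-7)^n + B·(-1)^n.
From c(0) = -8: A + B = -8.
From c(1) = -1: -7A - B = -1.
Solving: A = \frac{3}{2}, B = - \frac{19}{2}.
So c(n) = - \frac{19 \left(-1\right)^{n}}{2} + \frac{3 \left(-7\right)^{n}}{2}.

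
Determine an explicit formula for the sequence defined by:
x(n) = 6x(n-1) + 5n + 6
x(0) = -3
First-order linear with linear forcing.
Homogeneous solution: x_h(n) = A·(6)^n.
Try particular x_p(n) = pn + q. Substituting:
  pn + q = 6(p(n-1) + q) + 5n + 6.
Matching the n-coefficient: p = 6p + 5 ⇒ p = -1.
Matching constants: q = -6p + 6q + 6 ⇒ q = - \frac{12}{5}.
General: x(n) = A·(6)^n - n - \frac{12}{5}.
Apply x(0) = -3: A - \frac{12}{5} = -3 ⇒ A = - \frac{3}{5}.
So x(n) = - \frac{3 \cdot 6^{n}}{5} - n - \frac{12}{5}.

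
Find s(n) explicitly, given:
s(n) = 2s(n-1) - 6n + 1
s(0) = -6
First-order linear with linear forcing.
Homogeneous solution: s_h(n) = A·(2)^n.
Try particular s_p(n) = pn + q. Substituting:
  pn + q = 2(p(n-1) + q) - 6n + 1.
Matching the n-coefficient: p = 2p - 6 ⇒ p = 6.
Matching constants: q = -2p + 2q + 1 ⇒ q = 11.
General: s(n) = A·(2)^n + 6 n + 11.
Apply s(0) = -6: A + 11 = -6 ⇒ A = -17.
So s(n) = - 17 \cdot 2^{n} + 6 n + 11.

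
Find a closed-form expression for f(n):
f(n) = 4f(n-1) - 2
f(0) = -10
First-order linear non-homogeneous.
Homogeneous solution: f_h(n) = A·(4)^n.
Try constant particular solution f_p = K: K = 4K - 2 ⇒ K = \frac{2}{3}.
General: f(n) = A·(4)^n + \frac{2}{3}.
Apply f(0) = -10: A + \frac{2}{3} = -10 ⇒ A = - \frac{32}{3}.
So f(n) = \frac{2}{3} - \frac{32 \cdot 4^{n}}{3}.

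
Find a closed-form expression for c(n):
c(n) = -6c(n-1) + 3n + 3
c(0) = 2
First-order linear with linear forcing.
Homogeneous solution: c_h(n) = A·(-6)^n.
Try particular c_p(n) = pn + q. Substituting:
  pn + q = -6(p(n-1) + q) + 3n + 3.
Matching the n-coefficient: p = -6p + 3 ⇒ p = \frac{3}{7}.
Matching constants: q = 6p - 6q + 3 ⇒ q = \frac{39}{49}.
General: c(n) = A·(-6)^n + \frac{3 n}{7} + \frac{39}{49}.
Apply c(0) = 2: A + \frac{39}{49} = 2 ⇒ A = \frac{59}{49}.
So c(n) = \frac{59 \left(-6\right)^{n}}{49} + \frac{3 n}{7} + \frac{39}{49}.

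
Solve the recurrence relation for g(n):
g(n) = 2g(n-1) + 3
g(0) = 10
First-order linear non-homogeneous.
Homogeneous solution: g_h(n) = A·(2)^n.
Try constant particular solution g_p = K: K = 2K + 3 ⇒ K = -3.
General: g(n) = A·(2)^n - 3.
Apply g(0) = 10: A - 3 = 10 ⇒ A = 13.
So g(n) = 13 \cdot 2^{n} - 3.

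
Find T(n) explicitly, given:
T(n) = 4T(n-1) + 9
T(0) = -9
First-order linear non-homogeneous.
Homogeneous solution: T_h(n) = A·(4)^n.
Try constant particular solution T_p = K: K = 4K + 9 ⇒ K = -3.
General: T(n) = A·(4)^n - 3.
Apply T(0) = -9: A - 3 = -9 ⇒ A = -6.
So T(n) = - 6 \cdot 4^{n} - 3.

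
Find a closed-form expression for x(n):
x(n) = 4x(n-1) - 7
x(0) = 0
First-order linear non-homogeneous.
Homogeneous solution: x_h(n) = A·(4)^n.
Try constant particular solution x_p = K: K = 4K - 7 ⇒ K = \frac{7}{3}.
General: x(n) = A·(4)^n + \frac{7}{3}.
Apply x(0) = 0: A + \frac{7}{3} = 0 ⇒ A = - \frac{7}{3}.
So x(n) = \frac{7}{3} - \frac{7 \cdot 4^{n}}{3}.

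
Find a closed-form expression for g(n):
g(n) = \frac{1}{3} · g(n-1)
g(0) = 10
Pure geometric recurrence with ratio \frac{1}{3}.
By induction g(n) = g(0) · (\frac{1}{3})^n = 10 \cdot 3^{- n}.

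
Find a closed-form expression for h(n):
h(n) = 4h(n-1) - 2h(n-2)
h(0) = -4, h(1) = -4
Characteristic equation: x² - 4x + 2 = 0.
Discriminant Δ = (4)² + 4·(-2) = 8.
Roots r₁,₂ = (4 ± √8)/2, so r₁ = \sqrt{2} + 2, r₂ = 2 - \sqrt{2}.
General solution: h(n) = A·r₁^n + B·r₂^n.
From the initial conditions, A + B = -4 and r₁A + r₂B = -4.
Since r₁ - r₂ = √8: A = (-4 - (-4)r₂)/√8 = -2 + \sqrt{2}, and B = -4 - A = -2 - \sqrt{2}.
So h(n) = \left(-2 + \sqrt{2}\right)\left(\sqrt{2} + 2\right)^n + \left(-2 - \sqrt{2}\right)\left(2 - \sqrt{2}\right)^n.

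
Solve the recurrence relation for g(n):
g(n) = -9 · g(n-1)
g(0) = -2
Pure geometric recurrence with ratio -9.
By induction g(n) = g(0) · (-9)^n = - 2 \left(-9\right)^{n}.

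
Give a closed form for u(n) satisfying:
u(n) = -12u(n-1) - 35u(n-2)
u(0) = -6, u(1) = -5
Characteristic equation: x² + 12x + 35 = 0, which factors as (x - (-7))(x - (-5)) = 0.
Roots r₁ = -7, r₂ = -5 (distinct).
General solution: u(n) = A·(-7)^n + B·(-5)^n.
From u(0) = -6: A + B = -6.
From u(1) = -5: -7A - 5B = -5.
Solving: A = \frac{35}{2}, B = - \frac{47}{2}.
So u(n) = - \frac{47 \left(-5\right)^{n}}{2} + \frac{35 \left(-7\right)^{n}}{2}.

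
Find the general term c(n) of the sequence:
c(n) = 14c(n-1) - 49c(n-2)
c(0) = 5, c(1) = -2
Characteristic equation: x² - 14x + 49 = 0, which is (x - (7))².
Repeated root r = 7.
General solution: c(n) = (A + Bn)·(7)^n.
From c(0) = 5: A = 5.
From c(1) = -2: (A + B)·(7) = -2 ⇒ B = - \frac{37}{7}.
So c(n) = \left(5 - \frac{37 n}{7}\right) \cdot (7)^n.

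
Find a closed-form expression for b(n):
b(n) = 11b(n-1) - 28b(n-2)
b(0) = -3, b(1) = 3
Characteristic equation: x² - 11x + 28 = 0, which factors as (x - (7))(x - (4)) = 0.
Roots r₁ = 7, r₂ = 4 (distinct).
General solution: b(n) = A·(7)^n + B·(4)^n.
From b(0) = -3: A + B = -3.
From b(1) = 3: 7A + 4B = 3.
Solving: A = 5, B = -8.
So b(n) = - 8 \cdot 4^{n} + 5 \cdot 7^{n}.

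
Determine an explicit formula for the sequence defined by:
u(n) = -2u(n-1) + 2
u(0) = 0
First-order linear non-homogeneous.
Homogeneous solution: u_h(n) = A·(-2)^n.
Try constant particular solution u_p = K: K = -2K + 2 ⇒ K = \frac{2}{3}.
General: u(n) = A·(-2)^n + \frac{2}{3}.
Apply u(0) = 0: A + \frac{2}{3} = 0 ⇒ A = - \frac{2}{3}.
So u(n) = \frac{2}{3} - \frac{2 \left(-2\right)^{n}}{3}.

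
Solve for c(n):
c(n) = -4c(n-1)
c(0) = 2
This is a homogeneous first-order recurrence with ratio -4.
By induction c(n) = c(0) · (-4)^n = 2 \left(-4\right)^{n}.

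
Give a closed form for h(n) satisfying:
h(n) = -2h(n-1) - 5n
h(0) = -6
First-order linear with linear forcing.
Homogeneous solution: h_h(n) = A·(-2)^n.
Try particular h_p(n) = pn + q. Substituting:
  pn + q = -2(p(n-1) + q) - 5n.
Matching the n-coefficient: p = -2p - 5 ⇒ p = - \frac{5}{3}.
Matching constants: q = 2p - 2q ⇒ q = - \frac{10}{9}.
General: h(n) = A·(-2)^n - \frac{5 n}{3} - \frac{10}{9}.
Apply h(0) = -6: A - \frac{10}{9} = -6 ⇒ A = - \frac{44}{9}.
So h(n) = - \frac{44 \left(-2\right)^{n}}{9} - \frac{5 n}{3} - \frac{10}{9}.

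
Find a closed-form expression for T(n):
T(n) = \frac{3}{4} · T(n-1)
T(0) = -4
Pure geometric recurrence with ratio \frac{3}{4}.
By induction T(n) = T(0) · (\frac{3}{4})^n = - 4 \left(\frac{3}{4}\right)^{n}.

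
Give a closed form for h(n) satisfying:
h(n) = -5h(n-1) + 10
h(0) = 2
First-order linear non-homogeneous.
Homogeneous solution: h_h(n) = A·(-5)^n.
Try constant particular solution h_p = K: K = -5K + 10 ⇒ K = \frac{5}{3}.
General: h(n) = A·(-5)^n + \frac{5}{3}.
Apply h(0) = 2: A + \frac{5}{3} = 2 ⇒ A = \frac{1}{3}.
So h(n) = \frac{\left(-5\right)^{n}}{3} + \frac{5}{3}.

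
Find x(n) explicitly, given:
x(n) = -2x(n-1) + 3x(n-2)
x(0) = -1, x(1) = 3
Characteristic equation: x² + 2x - 3 = 0, which factors as (x - (-3))(x - (1)) = 0.
Roots r₁ = -3, r₂ = 1 (distinct).
General solution: x(n) = A·(-3)^n + B·(1)^n.
From x(0) = -1: A + B = -1.
From x(1) = 3: -3A + B = 3.
Solving: A = -1, B = 0.
So x(n) = - \left(-3\right)^{n}.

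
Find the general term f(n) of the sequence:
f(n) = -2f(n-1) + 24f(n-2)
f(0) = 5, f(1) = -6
Characteristic equation: x² + 2x - 24 = 0, which factors as (x - (-6))(x - (4)) = 0.
Roots r₁ = -6, r₂ = 4 (distinct).
General solution: f(n) = A·(-6)^n + B·(4)^n.
From f(0) = 5: A + B = 5.
From f(1) = -6: -6A + 4B = -6.
Solving: A = \frac{13}{5}, B = \frac{12}{5}.
So f(n) = \frac{13 \left(-6\right)^{n}}{5} + \frac{12 \cdot 4^{n}}{5}.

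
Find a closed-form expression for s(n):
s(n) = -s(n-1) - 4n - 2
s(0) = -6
First-order linear with linear forcing.
Homogeneous solution: s_h(n) = A·(-1)^n.
Try particular s_p(n) = pn + q. Substituting:
  pn + q = -(p(n-1) + q) - 4n - 2.
Matching the n-coefficient: p = -p - 4 ⇒ p = -2.
Matching constants: q = p - q - 2 ⇒ q = -2.
General: s(n) = A·(-1)^n - 2 n - 2.
Apply s(0) = -6: A - 2 = -6 ⇒ A = -4.
So s(n) = - 4 \left(-1\right)^{n} - 2 n - 2.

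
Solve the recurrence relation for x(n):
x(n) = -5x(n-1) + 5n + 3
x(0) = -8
First-order linear with linear forcing.
Homogeneous solution: x_h(n) = A·(-5)^n.
Try particular x_p(n) = pn + q. Substituting:
  pn + q = -5(p(n-1) + q) + 5n + 3.
Matching the n-coefficient: p = -5p + 5 ⇒ p = \frac{5}{6}.
Matching constants: q = 5p - 5q + 3 ⇒ q = \frac{43}{36}.
General: x(n) = A·(-5)^n + \frac{5 n}{6} + \frac{43}{36}.
Apply x(0) = -8: A + \frac{43}{36} = -8 ⇒ A = - \frac{331}{36}.
So x(n) = - \frac{331 \left(-5\right)^{n}}{36} + \frac{5 n}{6} + \frac{43}{36}.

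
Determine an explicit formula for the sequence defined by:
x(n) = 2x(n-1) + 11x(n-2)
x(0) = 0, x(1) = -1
Characteristic equation: x² - 2x - 11 = 0.
Discriminant Δ = (2)² + 4·(11) = 48.
Roots r₁,₂ = (2 ± √48)/2, so r₁ = 1 + 2 \sqrt{3}, r₂ = 1 - 2 \sqrt{3}.
General solution: x(n) = A·r₁^n + B·r₂^n.
From the initial conditions, A + B = 0 and r₁A + r₂B = -1.
Since r₁ - r₂ = √48: A = (-1 - (0)r₂)/√48 = - \frac{\sqrt{3}}{12}, and B = 0 - A = \frac{\sqrt{3}}{12}.
So x(n) = \left(- \frac{\sqrt{3}}{12}\right)\left(1 + 2 \sqrt{3}\right)^n + \left(\frac{\sqrt{3}}{12}\right)\left(1 - 2 \sqrt{3}\right)^n.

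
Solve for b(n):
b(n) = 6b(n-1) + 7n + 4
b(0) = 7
First-order linear with linear forcing.
Homogeneous solution: b_h(n) = A·(6)^n.
Try particular b_p(n) = pn + q. Substituting:
  pn + q = 6(p(n-1) + q) + 7n + 4.
Matching the n-coefficient: p = 6p + 7 ⇒ p = - \frac{7}{5}.
Matching constants: q = -6p + 6q + 4 ⇒ q = - \frac{62}{25}.
General: b(n) = A·(6)^n - \frac{7 n}{5} - \frac{62}{25}.
Apply b(0) = 7: A - \frac{62}{25} = 7 ⇒ A = \frac{237}{25}.
So b(n) = \frac{237 \cdot 6^{n}}{25} - \frac{7 n}{5} - \frac{62}{25}.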